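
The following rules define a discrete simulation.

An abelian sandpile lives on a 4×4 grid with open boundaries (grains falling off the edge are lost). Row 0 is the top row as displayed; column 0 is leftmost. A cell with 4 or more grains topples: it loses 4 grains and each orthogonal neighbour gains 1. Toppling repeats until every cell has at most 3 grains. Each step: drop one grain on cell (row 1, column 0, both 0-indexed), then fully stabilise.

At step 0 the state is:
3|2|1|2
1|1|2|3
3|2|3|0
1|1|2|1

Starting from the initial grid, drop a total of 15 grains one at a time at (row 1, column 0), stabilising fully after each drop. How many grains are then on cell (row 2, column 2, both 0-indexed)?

1

t=0: 3|2|1|2
1|1|2|3
3|2|3|0
1|1|2|1
t=1: 3|2|1|2
2|1|2|3
3|2|3|0
1|1|2|1
t=2: 3|2|1|2
3|1|2|3
3|2|3|0
1|1|2|1
t=3: 0|3|1|2
2|2|2|3
0|3|3|0
2|1|2|1
t=4: 0|3|1|2
3|2|2|3
0|3|3|0
2|1|2|1
t=5: 1|3|1|2
0|3|2|3
1|3|3|0
2|1|2|1
t=6: 1|3|1|2
1|3|2|3
1|3|3|0
2|1|2|1
t=7: 1|3|1|2
2|3|2|3
1|3|3|0
2|1|2|1
t=8: 1|3|1|2
3|3|2|3
1|3|3|0
2|1|2|1
t=9: 3|0|3|3
1|3|1|0
3|1|1|2
2|2|3|1
t=10: 3|0|3|3
2|3|1|0
3|1|1|2
2|2|3|1
t=11: 3|0|3|3
3|3|1|0
3|1|1|2
2|2|3|1
t=12: 0|2|3|3
3|0|2|0
0|3|1|2
3|2|3|1
t=13: 1|2|3|3
0|1|2|0
1|3|1|2
3|2|3|1
t=14: 1|2|3|3
1|1|2|0
1|3|1|2
3|2|3|1
t=15: 1|2|3|3
2|1|2|0
1|3|1|2
3|2|3|1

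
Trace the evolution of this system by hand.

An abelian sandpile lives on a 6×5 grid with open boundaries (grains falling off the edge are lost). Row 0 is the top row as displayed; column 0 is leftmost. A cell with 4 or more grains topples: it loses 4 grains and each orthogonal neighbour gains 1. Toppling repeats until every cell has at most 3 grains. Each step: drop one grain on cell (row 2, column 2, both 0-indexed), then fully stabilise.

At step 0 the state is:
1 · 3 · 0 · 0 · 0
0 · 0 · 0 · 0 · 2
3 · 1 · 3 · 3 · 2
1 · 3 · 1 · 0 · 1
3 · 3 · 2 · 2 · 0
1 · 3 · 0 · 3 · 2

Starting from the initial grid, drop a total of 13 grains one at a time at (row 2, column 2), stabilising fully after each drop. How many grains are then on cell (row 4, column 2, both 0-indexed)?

0) 1 · 3 · 0 · 0 · 0
0 · 0 · 0 · 0 · 2
3 · 1 · 3 · 3 · 2
1 · 3 · 1 · 0 · 1
3 · 3 · 2 · 2 · 0
1 · 3 · 0 · 3 · 2
1) 1 · 3 · 0 · 0 · 0
0 · 0 · 1 · 1 · 2
3 · 2 · 1 · 0 · 3
1 · 3 · 2 · 1 · 1
3 · 3 · 2 · 2 · 0
1 · 3 · 0 · 3 · 2
2) 1 · 3 · 0 · 0 · 0
0 · 0 · 1 · 1 · 2
3 · 2 · 2 · 0 · 3
1 · 3 · 2 · 1 · 1
3 · 3 · 2 · 2 · 0
1 · 3 · 0 · 3 · 2
3) 1 · 3 · 0 · 0 · 0
0 · 0 · 1 · 1 · 2
3 · 2 · 3 · 0 · 3
1 · 3 · 2 · 1 · 1
3 · 3 · 2 · 2 · 0
1 · 3 · 0 · 3 · 2
4) 1 · 3 · 0 · 0 · 0
0 · 0 · 2 · 1 · 2
3 · 3 · 0 · 1 · 3
1 · 3 · 3 · 1 · 1
3 · 3 · 2 · 2 · 0
1 · 3 · 0 · 3 · 2
5) 1 · 3 · 0 · 0 · 0
0 · 0 · 2 · 1 · 2
3 · 3 · 1 · 1 · 3
1 · 3 · 3 · 1 · 1
3 · 3 · 2 · 2 · 0
1 · 3 · 0 · 3 · 2
6) 1 · 3 · 0 · 0 · 0
0 · 0 · 2 · 1 · 2
3 · 3 · 2 · 1 · 3
1 · 3 · 3 · 1 · 1
3 · 3 · 2 · 2 · 0
1 · 3 · 0 · 3 · 2
7) 1 · 3 · 0 · 0 · 0
0 · 0 · 2 · 1 · 2
3 · 3 · 3 · 1 · 3
1 · 3 · 3 · 1 · 1
3 · 3 · 2 · 2 · 0
1 · 3 · 0 · 3 · 2
8) 1 · 3 · 0 · 0 · 0
1 · 1 · 3 · 1 · 2
1 · 2 · 2 · 2 · 3
0 · 3 · 2 · 2 · 1
1 · 3 · 0 · 3 · 0
3 · 0 · 2 · 3 · 2
9) 1 · 3 · 0 · 0 · 0
1 · 1 · 3 · 1 · 2
1 · 2 · 3 · 2 · 3
0 · 3 · 2 · 2 · 1
1 · 3 · 0 · 3 · 0
3 · 0 · 2 · 3 · 2
10) 1 · 3 · 1 · 0 · 0
1 · 2 · 0 · 2 · 2
1 · 3 · 1 · 3 · 3
0 · 3 · 3 · 2 · 1
1 · 3 · 0 · 3 · 0
3 · 0 · 2 · 3 · 2
11) 1 · 3 · 1 · 0 · 0
1 · 2 · 0 · 2 · 2
1 · 3 · 2 · 3 · 3
0 · 3 · 3 · 2 · 1
1 · 3 · 0 · 3 · 0
3 · 0 · 2 · 3 · 2
12) 1 · 3 · 1 · 0 · 0
1 · 2 · 0 · 2 · 2
1 · 3 · 3 · 3 · 3
0 · 3 · 3 · 2 · 1
1 · 3 · 0 · 3 · 0
3 · 0 · 2 · 3 · 2
13) 1 · 3 · 1 · 0 · 0
1 · 3 · 1 · 3 · 3
2 · 1 · 3 · 2 · 0
1 · 2 · 2 · 1 · 3
2 · 0 · 3 · 1 · 1
3 · 1 · 3 · 0 · 3

3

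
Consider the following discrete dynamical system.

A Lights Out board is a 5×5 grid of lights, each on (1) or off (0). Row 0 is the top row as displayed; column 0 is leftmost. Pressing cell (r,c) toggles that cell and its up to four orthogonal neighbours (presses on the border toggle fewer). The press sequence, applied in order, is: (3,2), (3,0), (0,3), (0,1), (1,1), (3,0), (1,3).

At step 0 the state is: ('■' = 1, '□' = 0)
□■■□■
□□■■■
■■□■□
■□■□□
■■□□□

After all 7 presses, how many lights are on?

14

[0] □■■□■
□□■■■
■■□■□
■□■□□
■■□□□
[1] □■■□■
□□■■■
■■■■□
■■□■□
■■■□□
[2] □■■□■
□□■■■
□■■■□
□□□■□
□■■□□
[3] □■□■□
□□■□■
□■■■□
□□□■□
□■■□□
[4] ■□■■□
□■■□■
□■■■□
□□□■□
□■■□□
[5] ■■■■□
■□□□■
□□■■□
□□□■□
□■■□□
[6] ■■■■□
■□□□■
■□■■□
■■□■□
■■■□□
[7] ■■■□□
■□■■□
■□■□□
■■□■□
■■■□□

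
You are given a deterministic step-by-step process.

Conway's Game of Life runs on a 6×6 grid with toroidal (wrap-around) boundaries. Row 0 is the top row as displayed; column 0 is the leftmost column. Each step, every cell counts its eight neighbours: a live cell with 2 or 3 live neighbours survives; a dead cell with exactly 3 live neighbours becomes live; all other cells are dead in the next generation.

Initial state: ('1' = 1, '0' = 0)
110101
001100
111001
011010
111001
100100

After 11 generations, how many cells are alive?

gen 0: 110101
001100
111001
011010
111001
100100
gen 1: 110101
000100
100011
000010
000011
000100
gen 2: 100100
011100
000111
100100
000111
001100
gen 3: 000010
110001
110001
101000
000001
001001
gen 4: 010010
010010
001000
000000
110001
000011
gen 5: 100110
011100
000000
110000
100011
010010
gen 6: 100011
011110
100000
110000
000010
010000
gen 7: 100011
011110
100101
110001
110000
100010
gen 8: 101000
011000
000100
001010
000000
000010
gen 9: 001100
011100
010100
000100
000100
000000
gen 10: 010100
010010
010110
000110
000000
001100
gen 11: 010110
110010
000001
001110
001010
001100

14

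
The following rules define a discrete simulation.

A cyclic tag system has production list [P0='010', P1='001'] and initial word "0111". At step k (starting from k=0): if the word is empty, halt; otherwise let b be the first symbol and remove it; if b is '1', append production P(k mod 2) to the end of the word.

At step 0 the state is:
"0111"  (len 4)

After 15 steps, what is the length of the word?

0) "0111"  (len 4)
1) "111"  (len 3)
2) "11001"  (len 5)
3) "1001010"  (len 7)
4) "001010001"  (len 9)
5) "01010001"  (len 8)
6) "1010001"  (len 7)
7) "010001010"  (len 9)
8) "10001010"  (len 8)
9) "0001010010"  (len 10)
10) "001010010"  (len 9)
11) "01010010"  (len 8)
12) "1010010"  (len 7)
13) "010010010"  (len 9)
14) "10010010"  (len 8)
15) "0010010010"  (len 10)

10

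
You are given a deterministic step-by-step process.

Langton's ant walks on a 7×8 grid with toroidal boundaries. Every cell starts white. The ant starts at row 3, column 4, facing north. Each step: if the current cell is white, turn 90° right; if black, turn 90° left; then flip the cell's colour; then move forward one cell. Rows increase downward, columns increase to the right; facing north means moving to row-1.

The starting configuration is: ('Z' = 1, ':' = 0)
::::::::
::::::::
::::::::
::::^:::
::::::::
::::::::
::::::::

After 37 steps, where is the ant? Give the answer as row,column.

0,3

k=0  ::::::::
::::::::
::::::::
::::^:::
::::::::
::::::::
::::::::
k=1  ::::::::
::::::::
::::::::
::::Z>::
::::::::
::::::::
::::::::
k=2  ::::::::
::::::::
::::::::
::::ZZ::
:::::v::
::::::::
::::::::
k=3  ::::::::
::::::::
::::::::
::::ZZ::
::::<Z::
::::::::
::::::::
k=4  ::::::::
::::::::
::::::::
::::^Z::
::::ZZ::
::::::::
::::::::
k=5  ::::::::
::::::::
::::::::
:::<:Z::
::::ZZ::
::::::::
::::::::
k=6  ::::::::
::::::::
:::^::::
:::Z:Z::
::::ZZ::
::::::::
::::::::
k=7  ::::::::
::::::::
:::Z>:::
:::Z:Z::
::::ZZ::
::::::::
::::::::
k=8  ::::::::
::::::::
:::ZZ:::
:::ZvZ::
::::ZZ::
::::::::
::::::::
k=9  ::::::::
::::::::
:::ZZ:::
:::<ZZ::
::::ZZ::
::::::::
::::::::
k=10  ::::::::
::::::::
:::ZZ:::
::::ZZ::
:::vZZ::
::::::::
::::::::
k=11  ::::::::
::::::::
:::ZZ:::
::::ZZ::
::<ZZZ::
::::::::
::::::::
k=12  ::::::::
::::::::
:::ZZ:::
::^:ZZ::
::ZZZZ::
::::::::
::::::::
k=13  ::::::::
::::::::
:::ZZ:::
::Z>ZZ::
::ZZZZ::
::::::::
::::::::
k=14  ::::::::
::::::::
:::ZZ:::
::ZZZZ::
::ZvZZ::
::::::::
::::::::
k=15  ::::::::
::::::::
:::ZZ:::
::ZZZZ::
::Z:>Z::
::::::::
::::::::
k=16  ::::::::
::::::::
:::ZZ:::
::ZZ^Z::
::Z::Z::
::::::::
::::::::
k=17  ::::::::
::::::::
:::ZZ:::
::Z<:Z::
::Z::Z::
::::::::
::::::::
k=18  ::::::::
::::::::
:::ZZ:::
::Z::Z::
::Zv:Z::
::::::::
::::::::
k=19  ::::::::
::::::::
:::ZZ:::
::Z::Z::
::<Z:Z::
::::::::
::::::::
k=20  ::::::::
::::::::
:::ZZ:::
::Z::Z::
:::Z:Z::
::v:::::
::::::::
k=21  ::::::::
::::::::
:::ZZ:::
::Z::Z::
:::Z:Z::
:<Z:::::
::::::::
k=22  ::::::::
::::::::
:::ZZ:::
::Z::Z::
:^:Z:Z::
:ZZ:::::
::::::::
k=23  ::::::::
::::::::
:::ZZ:::
::Z::Z::
:Z>Z:Z::
:ZZ:::::
::::::::
k=24  ::::::::
::::::::
:::ZZ:::
::Z::Z::
:ZZZ:Z::
:Zv:::::
::::::::
k=25  ::::::::
::::::::
:::ZZ:::
::Z::Z::
:ZZZ:Z::
:Z:>::::
::::::::
k=26  ::::::::
::::::::
:::ZZ:::
::Z::Z::
:ZZZ:Z::
:Z:Z::::
:::v::::
k=27  ::::::::
::::::::
:::ZZ:::
::Z::Z::
:ZZZ:Z::
:Z:Z::::
::<Z::::
k=28  ::::::::
::::::::
:::ZZ:::
::Z::Z::
:ZZZ:Z::
:Z^Z::::
::ZZ::::
k=29  ::::::::
::::::::
:::ZZ:::
::Z::Z::
:ZZZ:Z::
:ZZ>::::
::ZZ::::
k=30  ::::::::
::::::::
:::ZZ:::
::Z::Z::
:ZZ^:Z::
:ZZ:::::
::ZZ::::
k=31  ::::::::
::::::::
:::ZZ:::
::Z::Z::
:Z<::Z::
:ZZ:::::
::ZZ::::
k=32  ::::::::
::::::::
:::ZZ:::
::Z::Z::
:Z:::Z::
:Zv:::::
::ZZ::::
k=33  ::::::::
::::::::
:::ZZ:::
::Z::Z::
:Z:::Z::
:Z:>::::
::ZZ::::
k=34  ::::::::
::::::::
:::ZZ:::
::Z::Z::
:Z:::Z::
:Z:Z::::
::Zv::::
k=35  ::::::::
::::::::
:::ZZ:::
::Z::Z::
:Z:::Z::
:Z:Z::::
::Z:>:::
k=36  ::::v:::
::::::::
:::ZZ:::
::Z::Z::
:Z:::Z::
:Z:Z::::
::Z:Z:::
k=37  :::<Z:::
::::::::
:::ZZ:::
::Z::Z::
:Z:::Z::
:Z:Z::::
::Z:Z:::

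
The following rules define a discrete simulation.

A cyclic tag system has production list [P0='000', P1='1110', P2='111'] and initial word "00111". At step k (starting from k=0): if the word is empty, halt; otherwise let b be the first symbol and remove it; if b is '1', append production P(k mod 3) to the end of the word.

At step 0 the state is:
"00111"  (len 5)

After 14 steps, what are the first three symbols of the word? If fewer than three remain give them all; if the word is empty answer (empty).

t=0: "00111"  (len 5)
t=1: "0111"  (len 4)
t=2: "111"  (len 3)
t=3: "11111"  (len 5)
t=4: "1111000"  (len 7)
t=5: "1110001110"  (len 10)
t=6: "110001110111"  (len 12)
t=7: "10001110111000"  (len 14)
t=8: "00011101110001110"  (len 17)
t=9: "0011101110001110"  (len 16)
t=10: "011101110001110"  (len 15)
t=11: "11101110001110"  (len 14)
t=12: "1101110001110111"  (len 16)
t=13: "101110001110111000"  (len 18)
t=14: "011100011101110001110"  (len 21)

011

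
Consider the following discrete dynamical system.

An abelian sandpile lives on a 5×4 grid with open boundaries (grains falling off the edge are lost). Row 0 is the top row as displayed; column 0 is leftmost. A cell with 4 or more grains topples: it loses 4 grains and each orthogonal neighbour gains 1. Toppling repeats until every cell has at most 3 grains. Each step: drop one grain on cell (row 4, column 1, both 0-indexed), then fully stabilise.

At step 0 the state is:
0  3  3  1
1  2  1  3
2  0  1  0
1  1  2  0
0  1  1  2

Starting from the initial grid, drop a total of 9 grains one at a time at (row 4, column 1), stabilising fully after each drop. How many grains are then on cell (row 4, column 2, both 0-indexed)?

3

0) 0  3  3  1
1  2  1  3
2  0  1  0
1  1  2  0
0  1  1  2
1) 0  3  3  1
1  2  1  3
2  0  1  0
1  1  2  0
0  2  1  2
2) 0  3  3  1
1  2  1  3
2  0  1  0
1  1  2  0
0  3  1  2
3) 0  3  3  1
1  2  1  3
2  0  1  0
1  2  2  0
1  0  2  2
4) 0  3  3  1
1  2  1  3
2  0  1  0
1  2  2  0
1  1  2  2
5) 0  3  3  1
1  2  1  3
2  0  1  0
1  2  2  0
1  2  2  2
6) 0  3  3  1
1  2  1  3
2  0  1  0
1  2  2  0
1  3  2  2
7) 0  3  3  1
1  2  1  3
2  0  1  0
1  3  2  0
2  0  3  2
8) 0  3  3  1
1  2  1  3
2  0  1  0
1  3  2  0
2  1  3  2
9) 0  3  3  1
1  2  1  3
2  0  1  0
1  3  2  0
2  2  3  2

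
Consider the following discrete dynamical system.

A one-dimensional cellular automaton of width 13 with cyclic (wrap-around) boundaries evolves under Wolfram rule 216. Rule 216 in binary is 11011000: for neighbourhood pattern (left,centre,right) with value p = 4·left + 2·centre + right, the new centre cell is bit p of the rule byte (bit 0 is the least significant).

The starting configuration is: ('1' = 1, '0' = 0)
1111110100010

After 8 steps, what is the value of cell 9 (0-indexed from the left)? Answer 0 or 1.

1

step 0: 1111110100010
step 1: 1111110010000
step 2: 1111111001000
step 3: 1111111100100
step 4: 1111111110010
step 5: 1111111111000
step 6: 1111111111100
step 7: 1111111111110
step 8: 1111111111110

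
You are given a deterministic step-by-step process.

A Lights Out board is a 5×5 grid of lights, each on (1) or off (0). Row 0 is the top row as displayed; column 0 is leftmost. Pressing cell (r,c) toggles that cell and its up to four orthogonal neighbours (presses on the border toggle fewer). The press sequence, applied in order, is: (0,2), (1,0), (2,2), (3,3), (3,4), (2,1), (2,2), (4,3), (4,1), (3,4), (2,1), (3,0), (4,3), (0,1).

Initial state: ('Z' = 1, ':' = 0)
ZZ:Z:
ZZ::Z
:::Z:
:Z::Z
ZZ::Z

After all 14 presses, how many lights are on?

[0] ZZ:Z:
ZZ::Z
:::Z:
:Z::Z
ZZ::Z
[1] Z:Z::
ZZZ:Z
:::Z:
:Z::Z
ZZ::Z
[2] ::Z::
::Z:Z
Z::Z:
:Z::Z
ZZ::Z
[3] ::Z::
::::Z
ZZZ::
:ZZ:Z
ZZ::Z
[4] ::Z::
::::Z
ZZZZ:
:Z:Z:
ZZ:ZZ
[5] ::Z::
::::Z
ZZZZZ
:Z::Z
ZZ:Z:
[6] ::Z::
:Z::Z
:::ZZ
::::Z
ZZ:Z:
[7] ::Z::
:ZZ:Z
:ZZ:Z
::Z:Z
ZZ:Z:
[8] ::Z::
:ZZ:Z
:ZZ:Z
::ZZZ
ZZZ:Z
[9] ::Z::
:ZZ:Z
:ZZ:Z
:ZZZZ
::::Z
[10] ::Z::
:ZZ:Z
:ZZ::
:ZZ::
:::::
[11] ::Z::
::Z:Z
Z::::
::Z::
:::::
[12] ::Z::
::Z:Z
:::::
ZZZ::
Z::::
[13] ::Z::
::Z:Z
:::::
ZZZZ:
Z:ZZZ
[14] ZZ:::
:ZZ:Z
:::::
ZZZZ:
Z:ZZZ

13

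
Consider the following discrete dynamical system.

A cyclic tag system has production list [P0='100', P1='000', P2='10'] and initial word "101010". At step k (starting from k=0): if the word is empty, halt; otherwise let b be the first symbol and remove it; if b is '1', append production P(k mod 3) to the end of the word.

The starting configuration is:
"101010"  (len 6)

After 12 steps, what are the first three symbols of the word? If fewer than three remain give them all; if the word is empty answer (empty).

step 0: "101010"  (len 6)
step 1: "01010100"  (len 8)
step 2: "1010100"  (len 7)
step 3: "01010010"  (len 8)
step 4: "1010010"  (len 7)
step 5: "010010000"  (len 9)
step 6: "10010000"  (len 8)
step 7: "0010000100"  (len 10)
step 8: "010000100"  (len 9)
step 9: "10000100"  (len 8)
step 10: "0000100100"  (len 10)
step 11: "000100100"  (len 9)
step 12: "00100100"  (len 8)

001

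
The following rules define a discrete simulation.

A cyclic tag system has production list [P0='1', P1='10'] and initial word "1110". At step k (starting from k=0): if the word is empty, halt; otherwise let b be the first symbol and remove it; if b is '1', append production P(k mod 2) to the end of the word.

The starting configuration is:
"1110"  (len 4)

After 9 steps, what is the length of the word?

5

0) "1110"  (len 4)
1) "1101"  (len 4)
2) "10110"  (len 5)
3) "01101"  (len 5)
4) "1101"  (len 4)
5) "1011"  (len 4)
6) "01110"  (len 5)
7) "1110"  (len 4)
8) "11010"  (len 5)
9) "10101"  (len 5)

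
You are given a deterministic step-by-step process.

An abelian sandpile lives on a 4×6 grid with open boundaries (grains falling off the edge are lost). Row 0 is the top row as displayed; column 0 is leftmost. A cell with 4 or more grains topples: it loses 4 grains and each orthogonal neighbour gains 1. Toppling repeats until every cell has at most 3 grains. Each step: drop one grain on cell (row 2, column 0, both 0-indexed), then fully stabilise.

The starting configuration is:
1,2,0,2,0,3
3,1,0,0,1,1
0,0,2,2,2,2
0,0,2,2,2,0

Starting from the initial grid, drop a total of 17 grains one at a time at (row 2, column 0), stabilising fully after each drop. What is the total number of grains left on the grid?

t=0: 1,2,0,2,0,3
3,1,0,0,1,1
0,0,2,2,2,2
0,0,2,2,2,0
t=1: 1,2,0,2,0,3
3,1,0,0,1,1
1,0,2,2,2,2
0,0,2,2,2,0
t=2: 1,2,0,2,0,3
3,1,0,0,1,1
2,0,2,2,2,2
0,0,2,2,2,0
t=3: 1,2,0,2,0,3
3,1,0,0,1,1
3,0,2,2,2,2
0,0,2,2,2,0
t=4: 2,2,0,2,0,3
0,2,0,0,1,1
1,1,2,2,2,2
1,0,2,2,2,0
t=5: 2,2,0,2,0,3
0,2,0,0,1,1
2,1,2,2,2,2
1,0,2,2,2,0
t=6: 2,2,0,2,0,3
0,2,0,0,1,1
3,1,2,2,2,2
1,0,2,2,2,0
t=7: 2,2,0,2,0,3
1,2,0,0,1,1
0,2,2,2,2,2
2,0,2,2,2,0
t=8: 2,2,0,2,0,3
1,2,0,0,1,1
1,2,2,2,2,2
2,0,2,2,2,0
t=9: 2,2,0,2,0,3
1,2,0,0,1,1
2,2,2,2,2,2
2,0,2,2,2,0
t=10: 2,2,0,2,0,3
1,2,0,0,1,1
3,2,2,2,2,2
2,0,2,2,2,0
t=11: 2,2,0,2,0,3
2,2,0,0,1,1
0,3,2,2,2,2
3,0,2,2,2,0
t=12: 2,2,0,2,0,3
2,2,0,0,1,1
1,3,2,2,2,2
3,0,2,2,2,0
t=13: 2,2,0,2,0,3
2,2,0,0,1,1
2,3,2,2,2,2
3,0,2,2,2,0
t=14: 2,2,0,2,0,3
2,2,0,0,1,1
3,3,2,2,2,2
3,0,2,2,2,0
t=15: 2,2,0,2,0,3
3,3,0,0,1,1
2,0,3,2,2,2
0,2,2,2,2,0
t=16: 2,2,0,2,0,3
3,3,0,0,1,1
3,0,3,2,2,2
0,2,2,2,2,0
t=17: 3,3,0,2,0,3
1,0,1,0,1,1
1,2,3,2,2,2
1,2,2,2,2,0

36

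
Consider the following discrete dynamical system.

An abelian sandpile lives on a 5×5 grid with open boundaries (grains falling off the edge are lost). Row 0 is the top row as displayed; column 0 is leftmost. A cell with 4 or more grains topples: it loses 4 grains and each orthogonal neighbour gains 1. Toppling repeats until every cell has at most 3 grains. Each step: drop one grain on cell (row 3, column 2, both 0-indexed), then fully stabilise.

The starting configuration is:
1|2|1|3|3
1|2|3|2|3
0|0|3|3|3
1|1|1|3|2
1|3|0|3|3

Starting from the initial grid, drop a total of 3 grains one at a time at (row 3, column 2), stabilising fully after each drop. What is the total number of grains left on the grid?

[0] 1|2|1|3|3
1|2|3|2|3
0|0|3|3|3
1|1|1|3|2
1|3|0|3|3
[1] 1|2|1|3|3
1|2|3|2|3
0|0|3|3|3
1|1|2|3|2
1|3|0|3|3
[2] 1|2|1|3|3
1|2|3|2|3
0|0|3|3|3
1|1|3|3|2
1|3|0|3|3
[3] 1|2|3|1|1
1|3|1|2|2
0|1|2|3|2
1|2|2|3|1
1|3|2|1|1

42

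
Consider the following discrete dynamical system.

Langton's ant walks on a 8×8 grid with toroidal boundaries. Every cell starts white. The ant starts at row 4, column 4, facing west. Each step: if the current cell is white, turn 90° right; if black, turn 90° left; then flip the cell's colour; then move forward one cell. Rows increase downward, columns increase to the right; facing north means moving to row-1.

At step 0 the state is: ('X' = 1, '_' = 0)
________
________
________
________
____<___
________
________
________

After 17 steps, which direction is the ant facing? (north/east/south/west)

t=0: ________
________
________
________
____<___
________
________
________
t=1: ________
________
________
____^___
____X___
________
________
________
t=2: ________
________
________
____X>__
____X___
________
________
________
t=3: ________
________
________
____XX__
____Xv__
________
________
________
t=4: ________
________
________
____XX__
____<X__
________
________
________
t=5: ________
________
________
____XX__
_____X__
____v___
________
________
t=6: ________
________
________
____XX__
_____X__
___<X___
________
________
t=7: ________
________
________
____XX__
___^_X__
___XX___
________
________
t=8: ________
________
________
____XX__
___X>X__
___XX___
________
________
t=9: ________
________
________
____XX__
___XXX__
___Xv___
________
________
t=10: ________
________
________
____XX__
___XXX__
___X_>__
________
________
t=11: ________
________
________
____XX__
___XXX__
___X_X__
_____v__
________
t=12: ________
________
________
____XX__
___XXX__
___X_X__
____<X__
________
t=13: ________
________
________
____XX__
___XXX__
___X^X__
____XX__
________
t=14: ________
________
________
____XX__
___XXX__
___XX>__
____XX__
________
t=15: ________
________
________
____XX__
___XX^__
___XX___
____XX__
________
t=16: ________
________
________
____XX__
___X<___
___XX___
____XX__
________
t=17: ________
________
________
____XX__
___X____
___Xv___
____XX__
________

south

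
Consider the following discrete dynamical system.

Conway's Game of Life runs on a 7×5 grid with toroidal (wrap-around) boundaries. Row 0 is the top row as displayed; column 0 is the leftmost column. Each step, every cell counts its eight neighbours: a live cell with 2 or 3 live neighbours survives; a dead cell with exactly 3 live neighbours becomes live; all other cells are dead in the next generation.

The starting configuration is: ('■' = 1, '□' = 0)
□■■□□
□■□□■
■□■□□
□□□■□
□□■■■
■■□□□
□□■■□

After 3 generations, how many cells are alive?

k=0  □■■□□
□■□□■
■□■□□
□□□■□
□□■■■
■■□□□
□□■■□
k=1  ■■□□□
□□□■□
■■■■■
□■□□□
■■■■■
■■□□□
■□□■□
k=2  ■■■□□
□□□■□
■■□■■
□□□□□
□□□■■
□□□□□
□□■□□
k=3  □■■■□
□□□■□
■□■■■
□□■□□
□□□□□
□□□■□
□□■□□

11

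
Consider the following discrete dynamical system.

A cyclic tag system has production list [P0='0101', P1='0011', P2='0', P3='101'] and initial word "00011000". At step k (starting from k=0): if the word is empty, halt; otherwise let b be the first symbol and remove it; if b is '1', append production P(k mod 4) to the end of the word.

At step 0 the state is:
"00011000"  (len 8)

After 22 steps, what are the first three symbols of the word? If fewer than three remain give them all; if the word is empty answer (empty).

k=0  "00011000"  (len 8)
k=1  "0011000"  (len 7)
k=2  "011000"  (len 6)
k=3  "11000"  (len 5)
k=4  "1000101"  (len 7)
k=5  "0001010101"  (len 10)
k=6  "001010101"  (len 9)
k=7  "01010101"  (len 8)
k=8  "1010101"  (len 7)
k=9  "0101010101"  (len 10)
k=10  "101010101"  (len 9)
k=11  "010101010"  (len 9)
k=12  "10101010"  (len 8)
k=13  "01010100101"  (len 11)
k=14  "1010100101"  (len 10)
k=15  "0101001010"  (len 10)
k=16  "101001010"  (len 9)
k=17  "010010100101"  (len 12)
k=18  "10010100101"  (len 11)
k=19  "00101001010"  (len 11)
k=20  "0101001010"  (len 10)
k=21  "101001010"  (len 9)
k=22  "010010100011"  (len 12)

010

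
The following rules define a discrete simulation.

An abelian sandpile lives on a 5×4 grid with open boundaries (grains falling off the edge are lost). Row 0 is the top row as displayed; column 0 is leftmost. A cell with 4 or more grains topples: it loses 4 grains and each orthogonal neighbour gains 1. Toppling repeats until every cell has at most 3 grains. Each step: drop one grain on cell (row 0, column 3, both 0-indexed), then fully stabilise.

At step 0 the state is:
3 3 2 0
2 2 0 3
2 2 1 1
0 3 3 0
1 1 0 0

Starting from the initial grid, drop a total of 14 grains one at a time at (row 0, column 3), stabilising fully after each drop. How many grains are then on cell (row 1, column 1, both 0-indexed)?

0) 3 3 2 0
2 2 0 3
2 2 1 1
0 3 3 0
1 1 0 0
1) 3 3 2 1
2 2 0 3
2 2 1 1
0 3 3 0
1 1 0 0
2) 3 3 2 2
2 2 0 3
2 2 1 1
0 3 3 0
1 1 0 0
3) 3 3 2 3
2 2 0 3
2 2 1 1
0 3 3 0
1 1 0 0
4) 3 3 3 1
2 2 1 0
2 2 1 2
0 3 3 0
1 1 0 0
5) 3 3 3 2
2 2 1 0
2 2 1 2
0 3 3 0
1 1 0 0
6) 3 3 3 3
2 2 1 0
2 2 1 2
0 3 3 0
1 1 0 0
7) 0 1 1 1
3 3 2 1
2 2 1 2
0 3 3 0
1 1 0 0
8) 0 1 1 2
3 3 2 1
2 2 1 2
0 3 3 0
1 1 0 0
9) 0 1 1 3
3 3 2 1
2 2 1 2
0 3 3 0
1 1 0 0
10) 0 1 2 0
3 3 2 2
2 2 1 2
0 3 3 0
1 1 0 0
11) 0 1 2 1
3 3 2 2
2 2 1 2
0 3 3 0
1 1 0 0
12) 0 1 2 2
3 3 2 2
2 2 1 2
0 3 3 0
1 1 0 0
13) 0 1 2 3
3 3 2 2
2 2 1 2
0 3 3 0
1 1 0 0
14) 0 1 3 0
3 3 2 3
2 2 1 2
0 3 3 0
1 1 0 0

3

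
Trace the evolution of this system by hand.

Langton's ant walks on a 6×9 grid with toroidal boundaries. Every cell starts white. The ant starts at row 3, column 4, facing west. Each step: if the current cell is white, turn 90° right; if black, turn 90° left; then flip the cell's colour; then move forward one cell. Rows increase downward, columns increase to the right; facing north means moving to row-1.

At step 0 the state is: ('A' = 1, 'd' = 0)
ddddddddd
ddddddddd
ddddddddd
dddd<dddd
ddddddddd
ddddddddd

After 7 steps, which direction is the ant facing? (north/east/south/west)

gen 0: ddddddddd
ddddddddd
ddddddddd
dddd<dddd
ddddddddd
ddddddddd
gen 1: ddddddddd
ddddddddd
dddd^dddd
ddddAdddd
ddddddddd
ddddddddd
gen 2: ddddddddd
ddddddddd
ddddA>ddd
ddddAdddd
ddddddddd
ddddddddd
gen 3: ddddddddd
ddddddddd
ddddAAddd
ddddAvddd
ddddddddd
ddddddddd
gen 4: ddddddddd
ddddddddd
ddddAAddd
dddd<Addd
ddddddddd
ddddddddd
gen 5: ddddddddd
ddddddddd
ddddAAddd
dddddAddd
ddddvdddd
ddddddddd
gen 6: ddddddddd
ddddddddd
ddddAAddd
dddddAddd
ddd<Adddd
ddddddddd
gen 7: ddddddddd
ddddddddd
ddddAAddd
ddd^dAddd
dddAAdddd
ddddddddd

north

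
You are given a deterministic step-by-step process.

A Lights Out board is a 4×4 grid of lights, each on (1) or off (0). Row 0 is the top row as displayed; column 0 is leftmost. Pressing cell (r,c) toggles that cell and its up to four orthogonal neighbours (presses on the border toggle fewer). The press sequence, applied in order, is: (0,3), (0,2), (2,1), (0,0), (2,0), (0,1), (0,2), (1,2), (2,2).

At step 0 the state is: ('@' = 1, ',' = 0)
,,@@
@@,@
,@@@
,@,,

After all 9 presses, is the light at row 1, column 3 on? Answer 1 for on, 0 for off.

1

k=0  ,,@@
@@,@
,@@@
,@,,
k=1  ,,,,
@@,,
,@@@
,@,,
k=2  ,@@@
@@@,
,@@@
,@,,
k=3  ,@@@
@,@,
@,,@
,,,,
k=4  @,@@
,,@,
@,,@
,,,,
k=5  @,@@
@,@,
,@,@
@,,,
k=6  ,@,@
@@@,
,@,@
@,,,
k=7  ,,@,
@@,,
,@,@
@,,,
k=8  ,,,,
@,@@
,@@@
@,,,
k=9  ,,,,
@,,@
,,,,
@,@,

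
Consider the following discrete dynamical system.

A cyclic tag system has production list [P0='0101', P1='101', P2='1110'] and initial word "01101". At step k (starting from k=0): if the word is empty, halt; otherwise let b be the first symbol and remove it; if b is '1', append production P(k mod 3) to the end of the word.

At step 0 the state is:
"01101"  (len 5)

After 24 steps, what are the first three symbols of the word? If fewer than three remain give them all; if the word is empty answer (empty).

k=0  "01101"  (len 5)
k=1  "1101"  (len 4)
k=2  "101101"  (len 6)
k=3  "011011110"  (len 9)
k=4  "11011110"  (len 8)
k=5  "1011110101"  (len 10)
k=6  "0111101011110"  (len 13)
k=7  "111101011110"  (len 12)
k=8  "11101011110101"  (len 14)
k=9  "11010111101011110"  (len 17)
k=10  "10101111010111100101"  (len 20)
k=11  "0101111010111100101101"  (len 22)
k=12  "101111010111100101101"  (len 21)
k=13  "011110101111001011010101"  (len 24)
k=14  "11110101111001011010101"  (len 23)
k=15  "11101011110010110101011110"  (len 26)
k=16  "11010111100101101010111100101"  (len 29)
k=17  "1010111100101101010111100101101"  (len 31)
k=18  "0101111001011010101111001011011110"  (len 34)
k=19  "101111001011010101111001011011110"  (len 33)
k=20  "01111001011010101111001011011110101"  (len 35)
k=21  "1111001011010101111001011011110101"  (len 34)
k=22  "1110010110101011110010110111101010101"  (len 37)
k=23  "110010110101011110010110111101010101101"  (len 39)
k=24  "100101101010111100101101111010101011011110"  (len 42)

100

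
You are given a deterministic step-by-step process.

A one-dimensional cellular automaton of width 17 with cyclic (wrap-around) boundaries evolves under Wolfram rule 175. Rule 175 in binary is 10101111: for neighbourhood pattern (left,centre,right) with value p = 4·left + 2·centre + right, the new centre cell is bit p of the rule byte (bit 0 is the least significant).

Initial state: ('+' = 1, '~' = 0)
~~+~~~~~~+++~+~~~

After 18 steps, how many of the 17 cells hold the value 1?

t=0: ~~+~~~~~~+++~+~~~
t=1: +++~+++++++~++~++
t=2: ++~+++++++~++~+++
t=3: +~+++++++~++~++++
t=4: ~+++++++~++~+++++
t=5: +++++++~++~+++++~
t=6: ++++++~++~+++++~+
t=7: +++++~++~+++++~++
t=8: ++++~++~+++++~+++
t=9: +++~++~+++++~++++
t=10: ++~++~+++++~+++++
t=11: +~++~+++++~++++++
t=12: ~++~+++++~+++++++
t=13: ++~+++++~+++++++~
t=14: +~+++++~+++++++~+
t=15: ~+++++~+++++++~++
t=16: +++++~+++++++~++~
t=17: ++++~+++++++~++~+
t=18: +++~+++++++~++~++

14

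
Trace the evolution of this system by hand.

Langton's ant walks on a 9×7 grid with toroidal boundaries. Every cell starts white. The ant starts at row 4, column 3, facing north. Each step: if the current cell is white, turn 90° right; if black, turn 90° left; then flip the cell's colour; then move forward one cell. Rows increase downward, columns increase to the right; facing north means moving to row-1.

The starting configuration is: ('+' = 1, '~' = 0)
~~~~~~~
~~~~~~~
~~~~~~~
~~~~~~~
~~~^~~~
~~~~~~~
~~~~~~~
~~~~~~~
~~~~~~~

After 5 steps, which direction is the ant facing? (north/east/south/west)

step 0: ~~~~~~~
~~~~~~~
~~~~~~~
~~~~~~~
~~~^~~~
~~~~~~~
~~~~~~~
~~~~~~~
~~~~~~~
step 1: ~~~~~~~
~~~~~~~
~~~~~~~
~~~~~~~
~~~+>~~
~~~~~~~
~~~~~~~
~~~~~~~
~~~~~~~
step 2: ~~~~~~~
~~~~~~~
~~~~~~~
~~~~~~~
~~~++~~
~~~~v~~
~~~~~~~
~~~~~~~
~~~~~~~
step 3: ~~~~~~~
~~~~~~~
~~~~~~~
~~~~~~~
~~~++~~
~~~<+~~
~~~~~~~
~~~~~~~
~~~~~~~
step 4: ~~~~~~~
~~~~~~~
~~~~~~~
~~~~~~~
~~~^+~~
~~~++~~
~~~~~~~
~~~~~~~
~~~~~~~
step 5: ~~~~~~~
~~~~~~~
~~~~~~~
~~~~~~~
~~<~+~~
~~~++~~
~~~~~~~
~~~~~~~
~~~~~~~

west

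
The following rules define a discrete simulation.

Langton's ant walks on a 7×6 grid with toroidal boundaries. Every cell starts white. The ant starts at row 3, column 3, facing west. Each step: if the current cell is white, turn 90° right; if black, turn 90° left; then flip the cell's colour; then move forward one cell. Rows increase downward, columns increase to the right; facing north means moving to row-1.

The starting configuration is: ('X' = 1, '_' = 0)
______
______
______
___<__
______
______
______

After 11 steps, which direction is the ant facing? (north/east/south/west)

step 0: ______
______
______
___<__
______
______
______
step 1: ______
______
___^__
___X__
______
______
______
step 2: ______
______
___X>_
___X__
______
______
______
step 3: ______
______
___XX_
___Xv_
______
______
______
step 4: ______
______
___XX_
___<X_
______
______
______
step 5: ______
______
___XX_
____X_
___v__
______
______
step 6: ______
______
___XX_
____X_
__<X__
______
______
step 7: ______
______
___XX_
__^_X_
__XX__
______
______
step 8: ______
______
___XX_
__X>X_
__XX__
______
______
step 9: ______
______
___XX_
__XXX_
__Xv__
______
______
step 10: ______
______
___XX_
__XXX_
__X_>_
______
______
step 11: ______
______
___XX_
__XXX_
__X_X_
____v_
______

south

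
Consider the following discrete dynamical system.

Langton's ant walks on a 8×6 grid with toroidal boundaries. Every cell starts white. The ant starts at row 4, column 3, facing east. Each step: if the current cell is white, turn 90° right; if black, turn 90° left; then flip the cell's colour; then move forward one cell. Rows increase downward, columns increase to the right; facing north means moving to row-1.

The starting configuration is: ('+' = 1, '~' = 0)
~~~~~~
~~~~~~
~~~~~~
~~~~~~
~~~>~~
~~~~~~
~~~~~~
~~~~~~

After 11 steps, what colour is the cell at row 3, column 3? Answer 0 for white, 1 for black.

0

gen 0: ~~~~~~
~~~~~~
~~~~~~
~~~~~~
~~~>~~
~~~~~~
~~~~~~
~~~~~~
gen 1: ~~~~~~
~~~~~~
~~~~~~
~~~~~~
~~~+~~
~~~v~~
~~~~~~
~~~~~~
gen 2: ~~~~~~
~~~~~~
~~~~~~
~~~~~~
~~~+~~
~~<+~~
~~~~~~
~~~~~~
gen 3: ~~~~~~
~~~~~~
~~~~~~
~~~~~~
~~^+~~
~~++~~
~~~~~~
~~~~~~
gen 4: ~~~~~~
~~~~~~
~~~~~~
~~~~~~
~~+>~~
~~++~~
~~~~~~
~~~~~~
gen 5: ~~~~~~
~~~~~~
~~~~~~
~~~^~~
~~+~~~
~~++~~
~~~~~~
~~~~~~
gen 6: ~~~~~~
~~~~~~
~~~~~~
~~~+>~
~~+~~~
~~++~~
~~~~~~
~~~~~~
gen 7: ~~~~~~
~~~~~~
~~~~~~
~~~++~
~~+~v~
~~++~~
~~~~~~
~~~~~~
gen 8: ~~~~~~
~~~~~~
~~~~~~
~~~++~
~~+<+~
~~++~~
~~~~~~
~~~~~~
gen 9: ~~~~~~
~~~~~~
~~~~~~
~~~^+~
~~+++~
~~++~~
~~~~~~
~~~~~~
gen 10: ~~~~~~
~~~~~~
~~~~~~
~~<~+~
~~+++~
~~++~~
~~~~~~
~~~~~~
gen 11: ~~~~~~
~~~~~~
~~^~~~
~~+~+~
~~+++~
~~++~~
~~~~~~
~~~~~~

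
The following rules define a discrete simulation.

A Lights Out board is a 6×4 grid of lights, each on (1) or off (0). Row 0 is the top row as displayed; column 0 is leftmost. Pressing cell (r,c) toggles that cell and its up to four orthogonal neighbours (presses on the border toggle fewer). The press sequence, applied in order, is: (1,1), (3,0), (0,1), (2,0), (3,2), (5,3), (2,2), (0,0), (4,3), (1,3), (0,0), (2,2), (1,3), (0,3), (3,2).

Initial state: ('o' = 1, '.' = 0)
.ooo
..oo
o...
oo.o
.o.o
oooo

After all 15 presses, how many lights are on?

12

k=0  .ooo
..oo
o...
oo.o
.o.o
oooo
k=1  ..oo
oo.o
oo..
oo.o
.o.o
oooo
k=2  ..oo
oo.o
.o..
...o
oo.o
oooo
k=3  oo.o
o..o
.o..
...o
oo.o
oooo
k=4  oo.o
...o
o...
o..o
oo.o
oooo
k=5  oo.o
...o
o.o.
ooo.
oooo
oooo
k=6  oo.o
...o
o.o.
ooo.
ooo.
oo..
k=7  oo.o
..oo
oo.o
oo..
ooo.
oo..
k=8  ...o
o.oo
oo.o
oo..
ooo.
oo..
k=9  ...o
o.oo
oo.o
oo.o
oo.o
oo.o
k=10  ....
o...
oo..
oo.o
oo.o
oo.o
k=11  oo..
....
oo..
oo.o
oo.o
oo.o
k=12  oo..
..o.
o.oo
oooo
oo.o
oo.o
k=13  oo.o
...o
o.o.
oooo
oo.o
oo.o
k=14  ooo.
....
o.o.
oooo
oo.o
oo.o
k=15  ooo.
....
o...
o...
oooo
oo.o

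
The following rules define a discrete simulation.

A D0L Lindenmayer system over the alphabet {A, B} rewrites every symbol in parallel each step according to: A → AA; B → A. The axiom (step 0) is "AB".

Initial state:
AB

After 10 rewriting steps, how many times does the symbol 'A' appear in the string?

t=0: AB
t=1: AAA
t=2: AAAAAA
t=3: AAAAAAAAAAAA
t=4: AAAAAAAAAAAAAAAAAAAAAAAA
t=5: AAAAAAAAAAAAAAAAAAAAAAAAAAAAAAAAAAAAAAAAAAAAAAAA
t=6: AAAAAAAAAAAAAAAAAAAAAAAAAAAAAAAAAAAAAAAAAAAAAAAAAAAAAAAAAAAAAAAAAAAAAAAAAAAAAAAAAAAAAAAAAAAAAAAA
t=7: AAAAAAAAAAAAAAAAAAAAAAAAAAAAAAAAAAAAAAAAAAAAAAAAAAAAAAAAAA…AAAAAAAAAAAAAAAAAAAAAAAAAAAAAAAAAAAAAAAAAAAAAAAAAAAAAAAAAA  (len 192)
t=8: AAAAAAAAAAAAAAAAAAAAAAAAAAAAAAAAAAAAAAAAAAAAAAAAAAAAAAAAAA…AAAAAAAAAAAAAAAAAAAAAAAAAAAAAAAAAAAAAAAAAAAAAAAAAAAAAAAAAA  (len 384)
t=9: AAAAAAAAAAAAAAAAAAAAAAAAAAAAAAAAAAAAAAAAAAAAAAAAAAAAAAAAAA…AAAAAAAAAAAAAAAAAAAAAAAAAAAAAAAAAAAAAAAAAAAAAAAAAAAAAAAAAA  (len 768)
t=10: AAAAAAAAAAAAAAAAAAAAAAAAAAAAAAAAAAAAAAAAAAAAAAAAAAAAAAAAAA…AAAAAAAAAAAAAAAAAAAAAAAAAAAAAAAAAAAAAAAAAAAAAAAAAAAAAAAAAA  (len 1536)

1536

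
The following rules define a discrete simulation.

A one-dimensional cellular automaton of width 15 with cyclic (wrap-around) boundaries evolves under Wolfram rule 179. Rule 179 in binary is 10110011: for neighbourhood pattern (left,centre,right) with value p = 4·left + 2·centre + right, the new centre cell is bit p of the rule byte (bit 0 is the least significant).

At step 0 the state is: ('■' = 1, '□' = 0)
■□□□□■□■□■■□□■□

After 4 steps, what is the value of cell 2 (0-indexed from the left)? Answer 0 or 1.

1

gen 0: ■□□□□■□■□■■□□■□
gen 1: □■■■■□■□■□□■■□■
gen 2: ■□■■□■□■□■■□□■□
gen 3: □■□□■□■□■□□■■□■
gen 4: ■□■■□■□■□■■□□■□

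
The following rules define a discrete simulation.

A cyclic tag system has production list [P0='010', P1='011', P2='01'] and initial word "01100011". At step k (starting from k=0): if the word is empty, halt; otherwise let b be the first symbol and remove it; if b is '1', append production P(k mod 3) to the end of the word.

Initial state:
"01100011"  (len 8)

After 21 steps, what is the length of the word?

step 0: "01100011"  (len 8)
step 1: "1100011"  (len 7)
step 2: "100011011"  (len 9)
step 3: "0001101101"  (len 10)
step 4: "001101101"  (len 9)
step 5: "01101101"  (len 8)
step 6: "1101101"  (len 7)
step 7: "101101010"  (len 9)
step 8: "01101010011"  (len 11)
step 9: "1101010011"  (len 10)
step 10: "101010011010"  (len 12)
step 11: "01010011010011"  (len 14)
step 12: "1010011010011"  (len 13)
step 13: "010011010011010"  (len 15)
step 14: "10011010011010"  (len 14)
step 15: "001101001101001"  (len 15)
step 16: "01101001101001"  (len 14)
step 17: "1101001101001"  (len 13)
step 18: "10100110100101"  (len 14)
step 19: "0100110100101010"  (len 16)
step 20: "100110100101010"  (len 15)
step 21: "0011010010101001"  (len 16)

16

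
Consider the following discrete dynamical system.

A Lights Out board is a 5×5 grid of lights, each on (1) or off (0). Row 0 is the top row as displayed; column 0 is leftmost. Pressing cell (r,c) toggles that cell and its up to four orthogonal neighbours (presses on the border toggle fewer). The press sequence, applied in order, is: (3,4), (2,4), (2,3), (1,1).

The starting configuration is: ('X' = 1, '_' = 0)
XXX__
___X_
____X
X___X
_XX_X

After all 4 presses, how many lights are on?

k=0  XXX__
___X_
____X
X___X
_XX_X
k=1  XXX__
___X_
_____
X__X_
_XX__
k=2  XXX__
___XX
___XX
X__XX
_XX__
k=3  XXX__
____X
__X__
X___X
_XX__
k=4  X_X__
XXX_X
_XX__
X___X
_XX__

12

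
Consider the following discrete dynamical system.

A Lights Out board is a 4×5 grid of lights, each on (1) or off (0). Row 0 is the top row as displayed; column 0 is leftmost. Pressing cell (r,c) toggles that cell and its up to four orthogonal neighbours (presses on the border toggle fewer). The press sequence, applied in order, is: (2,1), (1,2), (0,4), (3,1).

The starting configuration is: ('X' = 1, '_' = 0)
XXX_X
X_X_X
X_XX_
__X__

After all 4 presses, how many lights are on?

gen 0: XXX_X
X_X_X
X_XX_
__X__
gen 1: XXX_X
XXX_X
_X_X_
_XX__
gen 2: XX__X
X__XX
_XXX_
_XX__
gen 3: XX_X_
X__X_
_XXX_
_XX__
gen 4: XX_X_
X__X_
__XX_
X____

8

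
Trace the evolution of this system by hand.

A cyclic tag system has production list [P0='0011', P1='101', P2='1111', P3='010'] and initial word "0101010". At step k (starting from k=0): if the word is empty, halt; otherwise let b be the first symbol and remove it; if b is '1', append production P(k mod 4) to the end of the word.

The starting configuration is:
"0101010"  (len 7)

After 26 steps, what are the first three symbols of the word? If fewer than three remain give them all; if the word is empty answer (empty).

step 0: "0101010"  (len 7)
step 1: "101010"  (len 6)
step 2: "01010101"  (len 8)
step 3: "1010101"  (len 7)
step 4: "010101010"  (len 9)
step 5: "10101010"  (len 8)
step 6: "0101010101"  (len 10)
step 7: "101010101"  (len 9)
step 8: "01010101010"  (len 11)
step 9: "1010101010"  (len 10)
step 10: "010101010101"  (len 12)
step 11: "10101010101"  (len 11)
step 12: "0101010101010"  (len 13)
step 13: "101010101010"  (len 12)
step 14: "01010101010101"  (len 14)
step 15: "1010101010101"  (len 13)
step 16: "010101010101010"  (len 15)
step 17: "10101010101010"  (len 14)
step 18: "0101010101010101"  (len 16)
step 19: "101010101010101"  (len 15)
step 20: "01010101010101010"  (len 17)
step 21: "1010101010101010"  (len 16)
step 22: "010101010101010101"  (len 18)
step 23: "10101010101010101"  (len 17)
step 24: "0101010101010101010"  (len 19)
step 25: "101010101010101010"  (len 18)
step 26: "01010101010101010101"  (len 20)

010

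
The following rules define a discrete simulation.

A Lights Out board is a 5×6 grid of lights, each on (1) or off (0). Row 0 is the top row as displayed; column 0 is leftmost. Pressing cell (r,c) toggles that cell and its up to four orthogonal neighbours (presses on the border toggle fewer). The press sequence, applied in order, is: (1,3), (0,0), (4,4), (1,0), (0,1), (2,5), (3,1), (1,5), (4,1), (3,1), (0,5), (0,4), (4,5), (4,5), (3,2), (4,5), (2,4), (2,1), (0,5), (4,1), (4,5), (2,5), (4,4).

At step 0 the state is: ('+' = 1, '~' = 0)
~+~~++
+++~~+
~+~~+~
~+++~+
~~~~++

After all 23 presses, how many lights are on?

12

step 0: ~+~~++
+++~~+
~+~~+~
~+++~+
~~~~++
step 1: ~+~+++
++~+++
~+~++~
~+++~+
~~~~++
step 2: +~~+++
~+~+++
~+~++~
~+++~+
~~~~++
step 3: +~~+++
~+~+++
~+~++~
~+++++
~~~+~~
step 4: ~~~+++
+~~+++
++~++~
~+++++
~~~+~~
step 5: ++++++
++~+++
++~++~
~+++++
~~~+~~
step 6: ++++++
++~++~
++~+~+
~++++~
~~~+~~
step 7: ++++++
++~++~
+~~+~+
+~~++~
~+~+~~
step 8: +++++~
++~+~+
+~~+~~
+~~++~
~+~+~~
step 9: +++++~
++~+~+
+~~+~~
++~++~
+~++~~
step 10: +++++~
++~+~+
++~+~~
~~+++~
++++~~
step 11: ++++~+
++~+~~
++~+~~
~~+++~
++++~~
step 12: +++~+~
++~++~
++~+~~
~~+++~
++++~~
step 13: +++~+~
++~++~
++~+~~
~~++++
++++++
step 14: +++~+~
++~++~
++~+~~
~~+++~
++++~~
step 15: +++~+~
++~++~
++++~~
~+~~+~
++~+~~
step 16: +++~+~
++~++~
++++~~
~+~~++
++~+++
step 17: +++~+~
++~+~~
+++~++
~+~~~+
++~+++
step 18: +++~+~
+~~+~~
~~~~++
~~~~~+
++~+++
step 19: +++~~+
+~~+~+
~~~~++
~~~~~+
++~+++
step 20: +++~~+
+~~+~+
~~~~++
~+~~~+
~~++++
step 21: +++~~+
+~~+~+
~~~~++
~+~~~~
~~++~~
step 22: +++~~+
+~~+~~
~~~~~~
~+~~~+
~~++~~
step 23: +++~~+
+~~+~~
~~~~~~
~+~~++
~~+~++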